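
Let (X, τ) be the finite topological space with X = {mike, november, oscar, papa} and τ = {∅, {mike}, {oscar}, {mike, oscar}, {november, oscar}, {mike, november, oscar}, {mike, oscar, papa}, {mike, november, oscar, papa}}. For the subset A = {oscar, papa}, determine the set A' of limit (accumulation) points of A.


A' = {november, papa}

For each x ∈ X, list the open sets U ∈ τ with x ∈ U, then check whether U ∩ (A ∖ {x}) ≠ ∅ for every such U.
  x = mike: open {mike} ∋ x has {mike} ∩ (A ∖ {mike}) = ∅, so x is NOT a limit point.
  x = november: opens ∋ x are {november, oscar}, {mike, november, oscar}, {mike, november, oscar, papa}; each meets A ∖ {november}, so x IS a limit point.
  x = oscar: open {oscar} ∋ x has {oscar} ∩ (A ∖ {oscar}) = ∅, so x is NOT a limit point.
  x = papa: opens ∋ x are {mike, oscar, papa}, {mike, november, oscar, papa}; each meets A ∖ {papa}, so x IS a limit point.
Collecting: A' = {november, papa}.


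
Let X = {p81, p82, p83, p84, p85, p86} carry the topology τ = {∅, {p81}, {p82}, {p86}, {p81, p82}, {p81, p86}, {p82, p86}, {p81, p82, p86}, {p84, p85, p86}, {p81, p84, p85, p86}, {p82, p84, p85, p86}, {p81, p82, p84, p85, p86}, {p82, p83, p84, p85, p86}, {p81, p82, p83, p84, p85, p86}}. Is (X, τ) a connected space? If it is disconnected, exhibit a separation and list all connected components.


(X, τ) is disconnected; components = [{p81}, {p82, p83, p84, p85, p86}].

Find clopen sets (U ∈ τ with X ∖ U ∈ τ):
  U = ∅, X ∖ U = {p81, p82, p83, p84, p85, p86} — both open, so U is clopen.
  U = {p81}, X ∖ U = {p82, p83, p84, p85, p86} — both open, so U is clopen.
  U = {p82, p83, p84, p85, p86}, X ∖ U = {p81} — both open, so U is clopen.
  U = {p81, p82, p83, p84, p85, p86}, X ∖ U = ∅ — both open, so U is clopen.
Nontrivial clopen(s) exist: e.g. {p82, p83, p84, p85, p86}. So (X, τ) is disconnected.
Compute connected components by grouping points that agree on all clopens:
  component: {p81}
  component: {p82, p83, p84, p85, p86}


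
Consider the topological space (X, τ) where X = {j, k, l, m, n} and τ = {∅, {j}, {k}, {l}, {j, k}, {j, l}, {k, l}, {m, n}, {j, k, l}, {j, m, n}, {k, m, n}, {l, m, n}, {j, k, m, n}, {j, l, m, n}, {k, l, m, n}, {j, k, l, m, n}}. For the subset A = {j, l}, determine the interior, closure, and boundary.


int(A) = {j, l}, cl(A) = {j, l}, ∂A = ∅.

Closed sets in (X, τ) are complements of opens:
  closed(X, τ) = {∅, {j}, {k}, {l}, {j, k}, {j, l}, {k, l}, {m, n}, {j, k, l}, {j, m, n}, {k, m, n}, {l, m, n}, {j, k, m, n}, {j, l, m, n}, {k, l, m, n}, {j, k, l, m, n}}.
int(A) = ⋃ {U ∈ τ : U ⊆ A}. Opens contained in A: ∅, {j}, {l}, {j, l}.
Taking the union of these: int(A) = {j, l}.
cl(A) = ⋂ {C closed : A ⊆ C}. Closed sets containing A: {j, l}, {j, k, l}, {j, l, m, n}, {j, k, l, m, n}.
Intersecting these: cl(A) = {j, l}.
∂A = cl(A) ∖ int(A) = {j, l} ∖ {j, l} = ∅.


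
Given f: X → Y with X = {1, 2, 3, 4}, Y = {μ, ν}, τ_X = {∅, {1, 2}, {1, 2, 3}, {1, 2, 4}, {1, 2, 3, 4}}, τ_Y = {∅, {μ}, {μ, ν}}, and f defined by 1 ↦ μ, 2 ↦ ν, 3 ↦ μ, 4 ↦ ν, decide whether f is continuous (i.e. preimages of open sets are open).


f is NOT continuous.

Compute f^{-1}(U) for each U ∈ τ_Y:
  U = ∅: f^{-1}(U) = ∅ ∈ τ_X ✓.
  U = {μ}: f^{-1}(U) = {1, 3} ∉ τ_X ✗.
  U = {μ, ν}: f^{-1}(U) = {1, 2, 3, 4} ∈ τ_X ✓.
Found U = {μ} with f^{-1}(U) = {1, 3} not in τ_X. Therefore f is NOT continuous.


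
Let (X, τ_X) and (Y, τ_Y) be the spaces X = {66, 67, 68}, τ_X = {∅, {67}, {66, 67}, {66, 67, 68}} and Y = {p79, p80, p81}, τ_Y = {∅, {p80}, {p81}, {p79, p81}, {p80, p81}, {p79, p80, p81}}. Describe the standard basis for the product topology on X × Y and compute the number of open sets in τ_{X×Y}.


Basis B = {∅ × ∅, {67} × {p80}, {67} × {p81}, {66, 67} × {p80}, {66, 67} × {p81}, {67} × {p79, p81}, {67} × {p80, p81}, {66, 67, 68} × {p80}, {66, 67, 68} × {p81}, {67} × {p79, p80, p81}, {66, 67} × {p79, p81}, {66, 67} × {p80, p81}, {66, 67} × {p79, p80, p81}, {66, 67, 68} × {p79, p81}, {66, 67, 68} × {p80, p81}, {66, 67, 68} × {p79, p80, p81}}; |τ_{X×Y}| = 40.

Enumerate products U × V with U ∈ τ_X, V ∈ τ_Y (deduplicated):
  ∅ × ∅ = {} (∅)
  {67} × {p80} = {(67,p80)}
  {67} × {p81} = {(67,p81)}
  {66, 67} × {p80} = {(66,p80), (67,p80)}
  {66, 67} × {p81} = {(66,p81), (67,p81)}
  {67} × {p79, p81} = {(67,p79), (67,p81)}
  {67} × {p80, p81} = {(67,p80), (67,p81)}
  {66, 67, 68} × {p80} = {(66,p80), (67,p80), (68,p80)}
  {66, 67, 68} × {p81} = {(66,p81), (67,p81), (68,p81)}
  {67} × {p79, p80, p81} = {(67,p79), (67,p80), (67,p81)}
  {66, 67} × {p79, p81} = {(66,p79), (66,p81), (67,p79), (67,p81)}
  {66, 67} × {p80, p81} = {(66,p80), (66,p81), (67,p80), (67,p81)}
  {66, 67} × {p79, p80, p81} = {(66,p79), (66,p80), (66,p81), (67,p79), (67,p80), (67,p81)}
  {66, 67, 68} × {p79, p81} = {(66,p79), (66,p81), (67,p79), (67,p81), (68,p79), (68,p81)}
  {66, 67, 68} × {p80, p81} = {(66,p80), (66,p81), (67,p80), (67,p81), (68,p80), (68,p81)}
  {66, 67, 68} × {p79, p80, p81} = {(66,p79), (66,p80), (66,p81), (67,p79), (67,p80), (67,p81), (68,p79), (68,p80), (68,p81)}
These 16 distinct sets form the basis B.
Close under arbitrary unions to get τ_{X×Y}; counting gives |τ_{X×Y}| = 40.


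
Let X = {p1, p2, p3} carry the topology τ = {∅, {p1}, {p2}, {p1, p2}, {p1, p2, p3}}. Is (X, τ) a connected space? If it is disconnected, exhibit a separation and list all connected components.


(X, τ) is connected.

Find clopen sets (U ∈ τ with X ∖ U ∈ τ):
  U = ∅, X ∖ U = {p1, p2, p3} — both open, so U is clopen.
  U = {p1, p2, p3}, X ∖ U = ∅ — both open, so U is clopen.
Only trivial clopens (∅ and X) exist, so (X, τ) is connected.
Compute connected components by grouping points that agree on all clopens:
  component: {p1, p2, p3}


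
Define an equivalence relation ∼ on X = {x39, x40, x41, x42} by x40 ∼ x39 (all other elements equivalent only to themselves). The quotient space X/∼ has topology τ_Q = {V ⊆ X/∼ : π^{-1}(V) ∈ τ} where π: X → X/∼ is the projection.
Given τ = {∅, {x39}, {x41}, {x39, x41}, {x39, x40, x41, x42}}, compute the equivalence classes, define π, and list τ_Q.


X/∼ = {[x39=x40], [x41], [x42]}; |τ_Q| = 3.

Equivalence classes: [x39=x40], [x41], [x42].
Quotient map π: X → X/∼ sends x39 ↦ [x39=x40], x40 ↦ [x39=x40], x41 ↦ [x41], x42 ↦ [x42].
For each subset V ⊆ X/∼, compute π^{-1}(V) ⊆ X and check whether π^{-1}(V) ∈ τ. V is open in τ_Q iff π^{-1}(V) ∈ τ.
  V = {}: π^{-1}(V) = ∅ ∈ τ ✓.
  V = {[x39=x40]}: π^{-1}(V) = {x39, x40} ∉ τ ✗.
  V = {[x41]}: π^{-1}(V) = {x41} ∈ τ ✓.
  V = {[x39=x40], [x41]}: π^{-1}(V) = {x39, x40, x41} ∉ τ ✗.
  V = {[x42]}: π^{-1}(V) = {x42} ∉ τ ✗.
  V = {[x39=x40], [x42]}: π^{-1}(V) = {x39, x40, x42} ∉ τ ✗.
  V = {[x41], [x42]}: π^{-1}(V) = {x41, x42} ∉ τ ✗.
  V = {[x39=x40], [x41], [x42]}: π^{-1}(V) = {x39, x40, x41, x42} ∈ τ ✓.
Open sets in the quotient: τ_Q = {{}, {[x41]}, {[x39=x40], [x41], [x42]}} (3 elements).


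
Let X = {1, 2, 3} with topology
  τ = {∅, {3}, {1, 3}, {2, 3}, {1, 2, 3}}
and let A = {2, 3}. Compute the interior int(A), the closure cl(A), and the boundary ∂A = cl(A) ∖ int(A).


int(A) = {2, 3}, cl(A) = {1, 2, 3}, ∂A = {1}.

Closed sets in (X, τ) are complements of opens:
  closed(X, τ) = {∅, {1}, {2}, {1, 2}, {1, 2, 3}}.
int(A) = ⋃ {U ∈ τ : U ⊆ A}. Opens contained in A: ∅, {3}, {2, 3}.
Taking the union of these: int(A) = {2, 3}.
cl(A) = ⋂ {C closed : A ⊆ C}. Closed sets containing A: {1, 2, 3}.
Intersecting these: cl(A) = {1, 2, 3}.
∂A = cl(A) ∖ int(A) = {1, 2, 3} ∖ {2, 3} = {1}.


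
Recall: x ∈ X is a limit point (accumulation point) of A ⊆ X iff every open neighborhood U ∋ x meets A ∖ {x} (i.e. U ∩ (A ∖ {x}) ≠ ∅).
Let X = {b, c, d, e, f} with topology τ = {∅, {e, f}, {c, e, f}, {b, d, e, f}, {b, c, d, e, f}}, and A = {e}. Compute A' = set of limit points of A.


A' = {b, c, d, f}

For each x ∈ X, list the open sets U ∈ τ with x ∈ U, then check whether U ∩ (A ∖ {x}) ≠ ∅ for every such U.
  x = b: opens ∋ x are {b, d, e, f}, {b, c, d, e, f}; each meets A ∖ {b}, so x IS a limit point.
  x = c: opens ∋ x are {c, e, f}, {b, c, d, e, f}; each meets A ∖ {c}, so x IS a limit point.
  x = d: opens ∋ x are {b, d, e, f}, {b, c, d, e, f}; each meets A ∖ {d}, so x IS a limit point.
  x = e: open {e, f} ∋ x has {e, f} ∩ (A ∖ {e}) = ∅, so x is NOT a limit point.
  x = f: opens ∋ x are {e, f}, {c, e, f}, {b, d, e, f}, {b, c, d, e, f}; each meets A ∖ {f}, so x IS a limit point.
Collecting: A' = {b, c, d, f}.


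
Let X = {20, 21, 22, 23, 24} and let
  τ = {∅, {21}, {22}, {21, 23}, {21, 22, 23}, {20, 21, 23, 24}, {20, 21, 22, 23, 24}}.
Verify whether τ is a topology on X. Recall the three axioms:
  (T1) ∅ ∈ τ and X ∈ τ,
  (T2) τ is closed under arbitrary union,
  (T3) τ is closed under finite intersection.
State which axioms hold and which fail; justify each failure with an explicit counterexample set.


τ is NOT a topology on X.

Axiom (T1): ∅ ∈ τ? Yes; X ∈ τ? Yes.
Axiom (T2/T3): check pairwise unions and intersections of members of τ.
Counterexample for (T2): {21} ∪ {22} = {21, 22} ∉ τ. Therefore τ is NOT a topology.


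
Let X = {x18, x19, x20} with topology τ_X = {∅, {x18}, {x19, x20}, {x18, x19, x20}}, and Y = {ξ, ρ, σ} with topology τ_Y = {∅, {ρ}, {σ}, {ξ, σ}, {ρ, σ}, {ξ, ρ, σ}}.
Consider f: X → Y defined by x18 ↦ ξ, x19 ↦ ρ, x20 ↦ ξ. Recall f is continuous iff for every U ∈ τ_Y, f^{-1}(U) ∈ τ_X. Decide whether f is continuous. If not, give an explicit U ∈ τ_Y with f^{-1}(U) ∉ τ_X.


f is NOT continuous.

Compute f^{-1}(U) for each U ∈ τ_Y:
  U = ∅: f^{-1}(U) = ∅ ∈ τ_X ✓.
  U = {ρ}: f^{-1}(U) = {x19} ∉ τ_X ✗.
  U = {σ}: f^{-1}(U) = ∅ ∈ τ_X ✓.
  U = {ξ, σ}: f^{-1}(U) = {x18, x20} ∉ τ_X ✗.
  U = {ρ, σ}: f^{-1}(U) = {x19} ∉ τ_X ✗.
  U = {ξ, ρ, σ}: f^{-1}(U) = {x18, x19, x20} ∈ τ_X ✓.
Found U = {ρ} with f^{-1}(U) = {x19} not in τ_X. Therefore f is NOT continuous.


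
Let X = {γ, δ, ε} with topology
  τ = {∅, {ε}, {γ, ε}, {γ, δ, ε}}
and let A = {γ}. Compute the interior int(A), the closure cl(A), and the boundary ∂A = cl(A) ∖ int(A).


int(A) = ∅, cl(A) = {γ, δ}, ∂A = {γ, δ}.

Closed sets in (X, τ) are complements of opens:
  closed(X, τ) = {∅, {δ}, {γ, δ}, {γ, δ, ε}}.
int(A) = ⋃ {U ∈ τ : U ⊆ A}. Opens contained in A: ∅.
Taking the union of these: int(A) = ∅.
cl(A) = ⋂ {C closed : A ⊆ C}. Closed sets containing A: {γ, δ}, {γ, δ, ε}.
Intersecting these: cl(A) = {γ, δ}.
∂A = cl(A) ∖ int(A) = {γ, δ} ∖ ∅ = {γ, δ}.


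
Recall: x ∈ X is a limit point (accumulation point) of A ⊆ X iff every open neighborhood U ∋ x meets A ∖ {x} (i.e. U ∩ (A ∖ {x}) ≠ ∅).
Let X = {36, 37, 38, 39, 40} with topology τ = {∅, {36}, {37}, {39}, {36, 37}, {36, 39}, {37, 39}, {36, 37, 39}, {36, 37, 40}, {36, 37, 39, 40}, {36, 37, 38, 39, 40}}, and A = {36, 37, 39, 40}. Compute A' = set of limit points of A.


A' = {38, 40}

For each x ∈ X, list the open sets U ∈ τ with x ∈ U, then check whether U ∩ (A ∖ {x}) ≠ ∅ for every such U.
  x = 36: open {36} ∋ x has {36} ∩ (A ∖ {36}) = ∅, so x is NOT a limit point.
  x = 37: open {37} ∋ x has {37} ∩ (A ∖ {37}) = ∅, so x is NOT a limit point.
  x = 38: opens ∋ x are {36, 37, 38, 39, 40}; each meets A ∖ {38}, so x IS a limit point.
  x = 39: open {39} ∋ x has {39} ∩ (A ∖ {39}) = ∅, so x is NOT a limit point.
  x = 40: opens ∋ x are {36, 37, 40}, {36, 37, 39, 40}, {36, 37, 38, 39, 40}; each meets A ∖ {40}, so x IS a limit point.
Collecting: A' = {38, 40}.


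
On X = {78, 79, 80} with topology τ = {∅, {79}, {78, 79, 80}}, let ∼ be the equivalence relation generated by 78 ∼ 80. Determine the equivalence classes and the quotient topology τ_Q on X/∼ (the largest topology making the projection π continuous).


X/∼ = {[78=80], [79]}; |τ_Q| = 3.

Equivalence classes: [78=80], [79].
Quotient map π: X → X/∼ sends 78 ↦ [78=80], 79 ↦ [79], 80 ↦ [78=80].
For each subset V ⊆ X/∼, compute π^{-1}(V) ⊆ X and check whether π^{-1}(V) ∈ τ. V is open in τ_Q iff π^{-1}(V) ∈ τ.
  V = {}: π^{-1}(V) = ∅ ∈ τ ✓.
  V = {[78=80]}: π^{-1}(V) = {78, 80} ∉ τ ✗.
  V = {[79]}: π^{-1}(V) = {79} ∈ τ ✓.
  V = {[78=80], [79]}: π^{-1}(V) = {78, 79, 80} ∈ τ ✓.
Open sets in the quotient: τ_Q = {{}, {[79]}, {[78=80], [79]}} (3 elements).


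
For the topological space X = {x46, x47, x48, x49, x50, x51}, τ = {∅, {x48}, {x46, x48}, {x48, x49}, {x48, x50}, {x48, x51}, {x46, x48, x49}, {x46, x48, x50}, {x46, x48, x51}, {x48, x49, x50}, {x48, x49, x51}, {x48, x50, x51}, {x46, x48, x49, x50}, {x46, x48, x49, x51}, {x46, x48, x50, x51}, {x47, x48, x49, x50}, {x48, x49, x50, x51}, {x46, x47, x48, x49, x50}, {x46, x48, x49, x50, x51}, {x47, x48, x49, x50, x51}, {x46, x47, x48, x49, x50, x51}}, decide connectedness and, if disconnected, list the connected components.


(X, τ) is connected.

Find clopen sets (U ∈ τ with X ∖ U ∈ τ):
  U = ∅, X ∖ U = {x46, x47, x48, x49, x50, x51} — both open, so U is clopen.
  U = {x46, x47, x48, x49, x50, x51}, X ∖ U = ∅ — both open, so U is clopen.
Only trivial clopens (∅ and X) exist, so (X, τ) is connected.
Compute connected components by grouping points that agree on all clopens:
  component: {x46, x47, x48, x49, x50, x51}


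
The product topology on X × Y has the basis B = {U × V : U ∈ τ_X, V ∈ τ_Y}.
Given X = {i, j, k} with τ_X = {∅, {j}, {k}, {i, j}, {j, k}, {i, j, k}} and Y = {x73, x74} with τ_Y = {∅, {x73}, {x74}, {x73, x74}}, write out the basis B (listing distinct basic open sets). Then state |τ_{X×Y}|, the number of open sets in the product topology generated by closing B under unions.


Basis B = {∅ × ∅, {j} × {x73}, {j} × {x74}, {k} × {x73}, {k} × {x74}, {i, j} × {x73}, {i, j} × {x74}, {j} × {x73, x74}, {j, k} × {x73}, {j, k} × {x74}, {k} × {x73, x74}, {i, j, k} × {x73}, {i, j, k} × {x74}, {i, j} × {x73, x74}, {j, k} × {x73, x74}, {i, j, k} × {x73, x74}}; |τ_{X×Y}| = 36.

Enumerate products U × V with U ∈ τ_X, V ∈ τ_Y (deduplicated):
  ∅ × ∅ = {} (∅)
  {j} × {x73} = {(j,x73)}
  {j} × {x74} = {(j,x74)}
  {k} × {x73} = {(k,x73)}
  {k} × {x74} = {(k,x74)}
  {i, j} × {x73} = {(i,x73), (j,x73)}
  {i, j} × {x74} = {(i,x74), (j,x74)}
  {j} × {x73, x74} = {(j,x73), (j,x74)}
  {j, k} × {x73} = {(j,x73), (k,x73)}
  {j, k} × {x74} = {(j,x74), (k,x74)}
  {k} × {x73, x74} = {(k,x73), (k,x74)}
  {i, j, k} × {x73} = {(i,x73), (j,x73), (k,x73)}
  {i, j, k} × {x74} = {(i,x74), (j,x74), (k,x74)}
  {i, j} × {x73, x74} = {(i,x73), (i,x74), (j,x73), (j,x74)}
  {j, k} × {x73, x74} = {(j,x73), (j,x74), (k,x73), (k,x74)}
  {i, j, k} × {x73, x74} = {(i,x73), (i,x74), (j,x73), (j,x74), (k,x73), (k,x74)}
These 16 distinct sets form the basis B.
Close under arbitrary unions to get τ_{X×Y}; counting gives |τ_{X×Y}| = 36.


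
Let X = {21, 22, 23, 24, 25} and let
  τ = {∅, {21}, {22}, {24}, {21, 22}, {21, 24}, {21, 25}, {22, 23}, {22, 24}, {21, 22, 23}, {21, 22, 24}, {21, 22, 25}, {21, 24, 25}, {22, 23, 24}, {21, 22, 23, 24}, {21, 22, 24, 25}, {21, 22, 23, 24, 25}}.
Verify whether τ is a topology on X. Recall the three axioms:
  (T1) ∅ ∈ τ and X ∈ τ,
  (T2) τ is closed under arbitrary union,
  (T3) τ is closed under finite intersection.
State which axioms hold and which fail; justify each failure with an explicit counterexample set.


τ is NOT a topology on X.

Axiom (T1): ∅ ∈ τ? Yes; X ∈ τ? Yes.
Axiom (T2/T3): check pairwise unions and intersections of members of τ.
Counterexample for (T2): {21, 25} ∪ {22, 23} = {21, 22, 23, 25} ∉ τ. Therefore τ is NOT a topology.


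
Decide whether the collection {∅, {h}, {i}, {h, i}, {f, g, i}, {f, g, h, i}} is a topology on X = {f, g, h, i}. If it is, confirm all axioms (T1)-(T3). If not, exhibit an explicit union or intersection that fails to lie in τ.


τ IS a topology on X.

Axiom (T1): ∅ ∈ τ? Yes; X ∈ τ? Yes.
Axiom (T2/T3): check pairwise unions and intersections of members of τ.
All pairwise intersections and unions checked — each lies in τ. Therefore τ satisfies (T1), (T2), (T3): it IS a topology on X.


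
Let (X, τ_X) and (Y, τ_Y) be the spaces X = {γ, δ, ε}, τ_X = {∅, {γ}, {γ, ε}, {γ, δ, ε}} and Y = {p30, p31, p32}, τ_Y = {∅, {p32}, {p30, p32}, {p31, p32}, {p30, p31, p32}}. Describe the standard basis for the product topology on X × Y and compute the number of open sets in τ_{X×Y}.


Basis B = {∅ × ∅, {γ} × {p32}, {γ} × {p30, p32}, {γ} × {p31, p32}, {γ, ε} × {p32}, {γ} × {p30, p31, p32}, {γ, δ, ε} × {p32}, {γ, ε} × {p30, p32}, {γ, ε} × {p31, p32}, {γ, ε} × {p30, p31, p32}, {γ, δ, ε} × {p30, p32}, {γ, δ, ε} × {p31, p32}, {γ, δ, ε} × {p30, p31, p32}}; |τ_{X×Y}| = 30.

Enumerate products U × V with U ∈ τ_X, V ∈ τ_Y (deduplicated):
  ∅ × ∅ = {} (∅)
  {γ} × {p32} = {(γ,p32)}
  {γ} × {p30, p32} = {(γ,p30), (γ,p32)}
  {γ} × {p31, p32} = {(γ,p31), (γ,p32)}
  {γ, ε} × {p32} = {(γ,p32), (ε,p32)}
  {γ} × {p30, p31, p32} = {(γ,p30), (γ,p31), (γ,p32)}
  {γ, δ, ε} × {p32} = {(γ,p32), (δ,p32), (ε,p32)}
  {γ, ε} × {p30, p32} = {(γ,p30), (γ,p32), (ε,p30), (ε,p32)}
  {γ, ε} × {p31, p32} = {(γ,p31), (γ,p32), (ε,p31), (ε,p32)}
  {γ, ε} × {p30, p31, p32} = {(γ,p30), (γ,p31), (γ,p32), (ε,p30), (ε,p31), (ε,p32)}
  {γ, δ, ε} × {p30, p32} = {(γ,p30), (γ,p32), (δ,p30), (δ,p32), (ε,p30), (ε,p32)}
  {γ, δ, ε} × {p31, p32} = {(γ,p31), (γ,p32), (δ,p31), (δ,p32), (ε,p31), (ε,p32)}
  {γ, δ, ε} × {p30, p31, p32} = {(γ,p30), (γ,p31), (γ,p32), (δ,p30), (δ,p31), (δ,p32), (ε,p30), (ε,p31), (ε,p32)}
These 13 distinct sets form the basis B.
Close under arbitrary unions to get τ_{X×Y}; counting gives |τ_{X×Y}| = 30.


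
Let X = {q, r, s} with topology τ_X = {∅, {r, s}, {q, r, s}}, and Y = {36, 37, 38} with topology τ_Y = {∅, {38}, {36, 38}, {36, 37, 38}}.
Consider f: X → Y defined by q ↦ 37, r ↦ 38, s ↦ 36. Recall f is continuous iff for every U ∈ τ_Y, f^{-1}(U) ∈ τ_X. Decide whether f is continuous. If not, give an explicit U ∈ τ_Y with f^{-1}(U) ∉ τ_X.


f is NOT continuous.

Compute f^{-1}(U) for each U ∈ τ_Y:
  U = ∅: f^{-1}(U) = ∅ ∈ τ_X ✓.
  U = {38}: f^{-1}(U) = {r} ∉ τ_X ✗.
  U = {36, 38}: f^{-1}(U) = {r, s} ∈ τ_X ✓.
  U = {36, 37, 38}: f^{-1}(U) = {q, r, s} ∈ τ_X ✓.
Found U = {38} with f^{-1}(U) = {r} not in τ_X. Therefore f is NOT continuous.


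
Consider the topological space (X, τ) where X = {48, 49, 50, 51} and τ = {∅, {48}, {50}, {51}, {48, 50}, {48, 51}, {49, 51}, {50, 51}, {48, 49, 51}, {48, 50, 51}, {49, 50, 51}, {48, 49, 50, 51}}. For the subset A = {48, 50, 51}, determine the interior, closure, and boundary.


int(A) = {48, 50, 51}, cl(A) = {48, 49, 50, 51}, ∂A = {49}.

Closed sets in (X, τ) are complements of opens:
  closed(X, τ) = {∅, {48}, {49}, {50}, {48, 49}, {48, 50}, {49, 50}, {49, 51}, {48, 49, 50}, {48, 49, 51}, {49, 50, 51}, {48, 49, 50, 51}}.
int(A) = ⋃ {U ∈ τ : U ⊆ A}. Opens contained in A: ∅, {48}, {50}, {51}, {48, 50}, {48, 51}, {50, 51}, {48, 50, 51}.
Taking the union of these: int(A) = {48, 50, 51}.
cl(A) = ⋂ {C closed : A ⊆ C}. Closed sets containing A: {48, 49, 50, 51}.
Intersecting these: cl(A) = {48, 49, 50, 51}.
∂A = cl(A) ∖ int(A) = {48, 49, 50, 51} ∖ {48, 50, 51} = {49}.


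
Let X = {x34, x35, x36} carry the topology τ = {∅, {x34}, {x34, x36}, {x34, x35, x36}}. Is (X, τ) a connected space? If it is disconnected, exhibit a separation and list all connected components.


(X, τ) is connected.

Find clopen sets (U ∈ τ with X ∖ U ∈ τ):
  U = ∅, X ∖ U = {x34, x35, x36} — both open, so U is clopen.
  U = {x34, x35, x36}, X ∖ U = ∅ — both open, so U is clopen.
Only trivial clopens (∅ and X) exist, so (X, τ) is connected.
Compute connected components by grouping points that agree on all clopens:
  component: {x34, x35, x36}


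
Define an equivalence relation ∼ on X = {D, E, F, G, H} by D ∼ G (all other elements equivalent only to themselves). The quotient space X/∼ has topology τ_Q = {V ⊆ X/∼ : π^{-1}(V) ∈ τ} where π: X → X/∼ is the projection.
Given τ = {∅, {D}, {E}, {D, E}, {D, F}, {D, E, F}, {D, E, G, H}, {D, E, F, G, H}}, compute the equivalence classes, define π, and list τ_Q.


X/∼ = {[D=G], [E], [F], [H]}; |τ_Q| = 4.

Equivalence classes: [D=G], [E], [F], [H].
Quotient map π: X → X/∼ sends D ↦ [D=G], E ↦ [E], F ↦ [F], G ↦ [D=G], H ↦ [H].
For each subset V ⊆ X/∼, compute π^{-1}(V) ⊆ X and check whether π^{-1}(V) ∈ τ. V is open in τ_Q iff π^{-1}(V) ∈ τ.
  V = {}: π^{-1}(V) = ∅ ∈ τ ✓.
  V = {[D=G]}: π^{-1}(V) = {D, G} ∉ τ ✗.
  V = {[E]}: π^{-1}(V) = {E} ∈ τ ✓.
  V = {[D=G], [E]}: π^{-1}(V) = {D, E, G} ∉ τ ✗.
  V = {[F]}: π^{-1}(V) = {F} ∉ τ ✗.
  V = {[D=G], [F]}: π^{-1}(V) = {D, F, G} ∉ τ ✗.
  V = {[E], [F]}: π^{-1}(V) = {E, F} ∉ τ ✗.
  V = {[D=G], [E], [F]}: π^{-1}(V) = {D, E, F, G} ∉ τ ✗.
  V = {[H]}: π^{-1}(V) = {H} ∉ τ ✗.
  V = {[D=G], [H]}: π^{-1}(V) = {D, G, H} ∉ τ ✗.
  V = {[E], [H]}: π^{-1}(V) = {E, H} ∉ τ ✗.
  V = {[D=G], [E], [H]}: π^{-1}(V) = {D, E, G, H} ∈ τ ✓.
  V = {[F], [H]}: π^{-1}(V) = {F, H} ∉ τ ✗.
  V = {[D=G], [F], [H]}: π^{-1}(V) = {D, F, G, H} ∉ τ ✗.
  V = {[E], [F], [H]}: π^{-1}(V) = {E, F, H} ∉ τ ✗.
  V = {[D=G], [E], [F], [H]}: π^{-1}(V) = {D, E, F, G, H} ∈ τ ✓.
Open sets in the quotient: τ_Q = {{}, {[E]}, {[D=G], [E], [H]}, {[D=G], [E], [F], [H]}} (4 elements).


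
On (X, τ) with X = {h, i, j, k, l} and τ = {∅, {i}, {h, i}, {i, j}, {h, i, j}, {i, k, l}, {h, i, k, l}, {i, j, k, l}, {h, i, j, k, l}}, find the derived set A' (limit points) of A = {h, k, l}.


A' = {k, l}

For each x ∈ X, list the open sets U ∈ τ with x ∈ U, then check whether U ∩ (A ∖ {x}) ≠ ∅ for every such U.
  x = h: open {h, i} ∋ x has {h, i} ∩ (A ∖ {h}) = ∅, so x is NOT a limit point.
  x = i: open {i} ∋ x has {i} ∩ (A ∖ {i}) = ∅, so x is NOT a limit point.
  x = j: open {i, j} ∋ x has {i, j} ∩ (A ∖ {j}) = ∅, so x is NOT a limit point.
  x = k: opens ∋ x are {i, k, l}, {h, i, k, l}, {i, j, k, l}, {h, i, j, k, l}; each meets A ∖ {k}, so x IS a limit point.
  x = l: opens ∋ x are {i, k, l}, {h, i, k, l}, {i, j, k, l}, {h, i, j, k, l}; each meets A ∖ {l}, so x IS a limit point.
Collecting: A' = {k, l}.


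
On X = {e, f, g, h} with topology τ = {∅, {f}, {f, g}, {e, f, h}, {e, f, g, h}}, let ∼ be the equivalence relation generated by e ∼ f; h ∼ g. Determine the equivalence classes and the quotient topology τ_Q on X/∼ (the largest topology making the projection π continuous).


X/∼ = {[e=f], [g=h]}; |τ_Q| = 2.

Equivalence classes: [e=f], [g=h].
Quotient map π: X → X/∼ sends e ↦ [e=f], f ↦ [e=f], g ↦ [g=h], h ↦ [g=h].
For each subset V ⊆ X/∼, compute π^{-1}(V) ⊆ X and check whether π^{-1}(V) ∈ τ. V is open in τ_Q iff π^{-1}(V) ∈ τ.
  V = {}: π^{-1}(V) = ∅ ∈ τ ✓.
  V = {[e=f]}: π^{-1}(V) = {e, f} ∉ τ ✗.
  V = {[g=h]}: π^{-1}(V) = {g, h} ∉ τ ✗.
  V = {[e=f], [g=h]}: π^{-1}(V) = {e, f, g, h} ∈ τ ✓.
Open sets in the quotient: τ_Q = {{}, {[e=f], [g=h]}} (2 elements).


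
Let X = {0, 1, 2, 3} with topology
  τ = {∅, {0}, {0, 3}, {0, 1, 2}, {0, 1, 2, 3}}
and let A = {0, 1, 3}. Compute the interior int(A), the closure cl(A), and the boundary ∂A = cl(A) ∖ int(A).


int(A) = {0, 3}, cl(A) = {0, 1, 2, 3}, ∂A = {1, 2}.

Closed sets in (X, τ) are complements of opens:
  closed(X, τ) = {∅, {3}, {1, 2}, {1, 2, 3}, {0, 1, 2, 3}}.
int(A) = ⋃ {U ∈ τ : U ⊆ A}. Opens contained in A: ∅, {0}, {0, 3}.
Taking the union of these: int(A) = {0, 3}.
cl(A) = ⋂ {C closed : A ⊆ C}. Closed sets containing A: {0, 1, 2, 3}.
Intersecting these: cl(A) = {0, 1, 2, 3}.
∂A = cl(A) ∖ int(A) = {0, 1, 2, 3} ∖ {0, 3} = {1, 2}.


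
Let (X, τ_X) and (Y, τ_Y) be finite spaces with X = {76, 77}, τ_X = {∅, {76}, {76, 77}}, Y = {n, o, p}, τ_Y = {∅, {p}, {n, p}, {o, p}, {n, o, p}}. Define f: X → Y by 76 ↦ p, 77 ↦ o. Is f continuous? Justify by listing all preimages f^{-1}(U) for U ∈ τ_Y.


f IS continuous.

Compute f^{-1}(U) for each U ∈ τ_Y:
  U = ∅: f^{-1}(U) = ∅ ∈ τ_X ✓.
  U = {p}: f^{-1}(U) = {76} ∈ τ_X ✓.
  U = {n, p}: f^{-1}(U) = {76} ∈ τ_X ✓.
  U = {o, p}: f^{-1}(U) = {76, 77} ∈ τ_X ✓.
  U = {n, o, p}: f^{-1}(U) = {76, 77} ∈ τ_X ✓.
Every preimage lies in τ_X, so f IS continuous.


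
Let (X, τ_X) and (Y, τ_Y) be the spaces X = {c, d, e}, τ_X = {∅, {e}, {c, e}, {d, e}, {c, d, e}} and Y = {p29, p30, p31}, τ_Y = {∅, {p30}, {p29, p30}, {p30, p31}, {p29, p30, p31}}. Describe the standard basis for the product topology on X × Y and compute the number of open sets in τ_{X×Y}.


Basis B = {∅ × ∅, {e} × {p30}, {c, e} × {p30}, {d, e} × {p30}, {e} × {p29, p30}, {e} × {p30, p31}, {c, d, e} × {p30}, {e} × {p29, p30, p31}, {c, e} × {p29, p30}, {c, e} × {p30, p31}, {d, e} × {p29, p30}, {d, e} × {p30, p31}, {c, e} × {p29, p30, p31}, {c, d, e} × {p29, p30}, {c, d, e} × {p30, p31}, {d, e} × {p29, p30, p31}, {c, d, e} × {p29, p30, p31}}; |τ_{X×Y}| = 48.

Enumerate products U × V with U ∈ τ_X, V ∈ τ_Y (deduplicated):
  ∅ × ∅ = {} (∅)
  {e} × {p30} = {(e,p30)}
  {c, e} × {p30} = {(c,p30), (e,p30)}
  {d, e} × {p30} = {(d,p30), (e,p30)}
  {e} × {p29, p30} = {(e,p29), (e,p30)}
  {e} × {p30, p31} = {(e,p30), (e,p31)}
  {c, d, e} × {p30} = {(c,p30), (d,p30), (e,p30)}
  {e} × {p29, p30, p31} = {(e,p29), (e,p30), (e,p31)}
  {c, e} × {p29, p30} = {(c,p29), (c,p30), (e,p29), (e,p30)}
  {c, e} × {p30, p31} = {(c,p30), (c,p31), (e,p30), (e,p31)}
  {d, e} × {p29, p30} = {(d,p29), (d,p30), (e,p29), (e,p30)}
  {d, e} × {p30, p31} = {(d,p30), (d,p31), (e,p30), (e,p31)}
  {c, e} × {p29, p30, p31} = {(c,p29), (c,p30), (c,p31), (e,p29), (e,p30), (e,p31)}
  {c, d, e} × {p29, p30} = {(c,p29), (c,p30), (d,p29), (d,p30), (e,p29), (e,p30)}
  {c, d, e} × {p30, p31} = {(c,p30), (c,p31), (d,p30), (d,p31), (e,p30), (e,p31)}
  {d, e} × {p29, p30, p31} = {(d,p29), (d,p30), (d,p31), (e,p29), (e,p30), (e,p31)}
  {c, d, e} × {p29, p30, p31} = {(c,p29), (c,p30), (c,p31), (d,p29), (d,p30), (d,p31), (e,p29), (e,p30), (e,p31)}
These 17 distinct sets form the basis B.
Close under arbitrary unions to get τ_{X×Y}; counting gives |τ_{X×Y}| = 48.


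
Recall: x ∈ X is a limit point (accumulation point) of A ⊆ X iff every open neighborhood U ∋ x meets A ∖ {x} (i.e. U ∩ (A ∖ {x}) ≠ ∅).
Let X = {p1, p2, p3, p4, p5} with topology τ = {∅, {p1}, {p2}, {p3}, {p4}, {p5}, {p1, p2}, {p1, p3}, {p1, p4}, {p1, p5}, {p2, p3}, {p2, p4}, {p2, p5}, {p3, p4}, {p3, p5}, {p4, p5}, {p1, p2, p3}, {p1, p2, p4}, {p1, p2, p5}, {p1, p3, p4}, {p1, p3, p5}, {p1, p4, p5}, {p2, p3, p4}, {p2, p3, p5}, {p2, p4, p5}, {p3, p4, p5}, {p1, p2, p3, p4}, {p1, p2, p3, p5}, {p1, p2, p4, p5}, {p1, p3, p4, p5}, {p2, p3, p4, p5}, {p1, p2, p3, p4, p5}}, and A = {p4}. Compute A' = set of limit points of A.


A' = ∅

For each x ∈ X, list the open sets U ∈ τ with x ∈ U, then check whether U ∩ (A ∖ {x}) ≠ ∅ for every such U.
  x = p1: open {p1} ∋ x has {p1} ∩ (A ∖ {p1}) = ∅, so x is NOT a limit point.
  x = p2: open {p2} ∋ x has {p2} ∩ (A ∖ {p2}) = ∅, so x is NOT a limit point.
  x = p3: open {p3} ∋ x has {p3} ∩ (A ∖ {p3}) = ∅, so x is NOT a limit point.
  x = p4: open {p4} ∋ x has {p4} ∩ (A ∖ {p4}) = ∅, so x is NOT a limit point.
  x = p5: open {p5} ∋ x has {p5} ∩ (A ∖ {p5}) = ∅, so x is NOT a limit point.
Collecting: A' = ∅.


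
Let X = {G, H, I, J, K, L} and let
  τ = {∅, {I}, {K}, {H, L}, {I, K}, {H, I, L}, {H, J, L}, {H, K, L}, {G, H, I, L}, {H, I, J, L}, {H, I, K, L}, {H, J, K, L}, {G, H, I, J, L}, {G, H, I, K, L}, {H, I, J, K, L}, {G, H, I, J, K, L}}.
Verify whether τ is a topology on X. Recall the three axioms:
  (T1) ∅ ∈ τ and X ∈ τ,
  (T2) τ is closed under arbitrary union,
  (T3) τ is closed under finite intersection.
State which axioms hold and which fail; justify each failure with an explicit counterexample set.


τ IS a topology on X.

Axiom (T1): ∅ ∈ τ? Yes; X ∈ τ? Yes.
Axiom (T2/T3): check pairwise unions and intersections of members of τ.
All pairwise intersections and unions checked — each lies in τ. Therefore τ satisfies (T1), (T2), (T3): it IS a topology on X.


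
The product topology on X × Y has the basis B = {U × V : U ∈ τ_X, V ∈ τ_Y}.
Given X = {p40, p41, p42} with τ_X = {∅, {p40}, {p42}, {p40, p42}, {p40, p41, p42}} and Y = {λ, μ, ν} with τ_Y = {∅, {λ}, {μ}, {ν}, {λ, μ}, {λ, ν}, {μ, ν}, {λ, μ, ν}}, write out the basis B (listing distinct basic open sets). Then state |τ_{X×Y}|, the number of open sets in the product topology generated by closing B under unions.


Basis B = {∅ × ∅, {p40} × {λ}, {p40} × {μ}, {p40} × {ν}, {p42} × {λ}, {p42} × {μ}, {p42} × {ν}, {p40} × {λ, μ}, {p40} × {λ, ν}, {p40, p42} × {λ}, {p40} × {μ, ν}, {p40, p42} × {μ}, {p40, p42} × {ν}, {p42} × {λ, μ}, {p42} × {λ, ν}, {p42} × {μ, ν}, {p40} × {λ, μ, ν}, {p40, p41, p42} × {λ}, {p40, p41, p42} × {μ}, {p40, p41, p42} × {ν}, {p42} × {λ, μ, ν}, {p40, p42} × {λ, μ}, {p40, p42} × {λ, ν}, {p40, p42} × {μ, ν}, {p40, p42} × {λ, μ, ν}, {p40, p41, p42} × {λ, μ}, {p40, p41, p42} × {λ, ν}, {p40, p41, p42} × {μ, ν}, {p40, p41, p42} × {λ, μ, ν}}; |τ_{X×Y}| = 125.

Enumerate products U × V with U ∈ τ_X, V ∈ τ_Y (deduplicated):
  ∅ × ∅ = {} (∅)
  {p40} × {λ} = {(p40,λ)}
  {p40} × {μ} = {(p40,μ)}
  {p40} × {ν} = {(p40,ν)}
  {p42} × {λ} = {(p42,λ)}
  {p42} × {μ} = {(p42,μ)}
  {p42} × {ν} = {(p42,ν)}
  {p40} × {λ, μ} = {(p40,λ), (p40,μ)}
  {p40} × {λ, ν} = {(p40,λ), (p40,ν)}
  {p40, p42} × {λ} = {(p40,λ), (p42,λ)}
  {p40} × {μ, ν} = {(p40,μ), (p40,ν)}
  {p40, p42} × {μ} = {(p40,μ), (p42,μ)}
  {p40, p42} × {ν} = {(p40,ν), (p42,ν)}
  {p42} × {λ, μ} = {(p42,λ), (p42,μ)}
  {p42} × {λ, ν} = {(p42,λ), (p42,ν)}
  {p42} × {μ, ν} = {(p42,μ), (p42,ν)}
  {p40} × {λ, μ, ν} = {(p40,λ), (p40,μ), (p40,ν)}
  {p40, p41, p42} × {λ} = {(p40,λ), (p41,λ), (p42,λ)}
  {p40, p41, p42} × {μ} = {(p40,μ), (p41,μ), (p42,μ)}
  {p40, p41, p42} × {ν} = {(p40,ν), (p41,ν), (p42,ν)}
  {p42} × {λ, μ, ν} = {(p42,λ), (p42,μ), (p42,ν)}
  {p40, p42} × {λ, μ} = {(p40,λ), (p40,μ), (p42,λ), (p42,μ)}
  {p40, p42} × {λ, ν} = {(p40,λ), (p40,ν), (p42,λ), (p42,ν)}
  {p40, p42} × {μ, ν} = {(p40,μ), (p40,ν), (p42,μ), (p42,ν)}
  {p40, p42} × {λ, μ, ν} = {(p40,λ), (p40,μ), (p40,ν), (p42,λ), (p42,μ), (p42,ν)}
  {p40, p41, p42} × {λ, μ} = {(p40,λ), (p40,μ), (p41,λ), (p41,μ), (p42,λ), (p42,μ)}
  {p40, p41, p42} × {λ, ν} = {(p40,λ), (p40,ν), (p41,λ), (p41,ν), (p42,λ), (p42,ν)}
  {p40, p41, p42} × {μ, ν} = {(p40,μ), (p40,ν), (p41,μ), (p41,ν), (p42,μ), (p42,ν)}
  {p40, p41, p42} × {λ, μ, ν} = {(p40,λ), (p40,μ), (p40,ν), (p41,λ), (p41,μ), (p41,ν), (p42,λ), (p42,μ), (p42,ν)}
These 29 distinct sets form the basis B.
Close under arbitrary unions to get τ_{X×Y}; counting gives |τ_{X×Y}| = 125.


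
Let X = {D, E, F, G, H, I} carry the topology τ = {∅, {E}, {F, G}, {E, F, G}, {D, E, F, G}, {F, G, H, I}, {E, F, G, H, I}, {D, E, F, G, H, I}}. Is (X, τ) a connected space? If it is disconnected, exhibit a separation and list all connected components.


(X, τ) is connected.

Find clopen sets (U ∈ τ with X ∖ U ∈ τ):
  U = ∅, X ∖ U = {D, E, F, G, H, I} — both open, so U is clopen.
  U = {D, E, F, G, H, I}, X ∖ U = ∅ — both open, so U is clopen.
Only trivial clopens (∅ and X) exist, so (X, τ) is connected.
Compute connected components by grouping points that agree on all clopens:
  component: {D, E, F, G, H, I}


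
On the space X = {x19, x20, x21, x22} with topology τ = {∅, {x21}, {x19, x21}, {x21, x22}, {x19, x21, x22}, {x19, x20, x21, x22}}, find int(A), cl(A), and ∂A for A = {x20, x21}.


int(A) = {x21}, cl(A) = {x19, x20, x21, x22}, ∂A = {x19, x20, x22}.

Closed sets in (X, τ) are complements of opens:
  closed(X, τ) = {∅, {x20}, {x19, x20}, {x20, x22}, {x19, x20, x22}, {x19, x20, x21, x22}}.
int(A) = ⋃ {U ∈ τ : U ⊆ A}. Opens contained in A: ∅, {x21}.
Taking the union of these: int(A) = {x21}.
cl(A) = ⋂ {C closed : A ⊆ C}. Closed sets containing A: {x19, x20, x21, x22}.
Intersecting these: cl(A) = {x19, x20, x21, x22}.
∂A = cl(A) ∖ int(A) = {x19, x20, x21, x22} ∖ {x21} = {x19, x20, x22}.


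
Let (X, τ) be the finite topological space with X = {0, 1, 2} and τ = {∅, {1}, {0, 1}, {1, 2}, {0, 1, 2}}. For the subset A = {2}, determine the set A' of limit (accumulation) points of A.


A' = ∅

For each x ∈ X, list the open sets U ∈ τ with x ∈ U, then check whether U ∩ (A ∖ {x}) ≠ ∅ for every such U.
  x = 0: open {0, 1} ∋ x has {0, 1} ∩ (A ∖ {0}) = ∅, so x is NOT a limit point.
  x = 1: open {1} ∋ x has {1} ∩ (A ∖ {1}) = ∅, so x is NOT a limit point.
  x = 2: open {1, 2} ∋ x has {1, 2} ∩ (A ∖ {2}) = ∅, so x is NOT a limit point.
Collecting: A' = ∅.


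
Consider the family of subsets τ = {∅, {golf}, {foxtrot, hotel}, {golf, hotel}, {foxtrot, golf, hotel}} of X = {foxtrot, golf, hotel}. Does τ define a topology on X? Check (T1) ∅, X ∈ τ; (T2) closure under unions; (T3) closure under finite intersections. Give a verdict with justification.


τ is NOT a topology on X.

Axiom (T1): ∅ ∈ τ? Yes; X ∈ τ? Yes.
Axiom (T2/T3): check pairwise unions and intersections of members of τ.
Counterexample for (T3): {foxtrot, hotel} ∩ {golf, hotel} = {hotel} ∉ τ. Therefore τ is NOT a topology.


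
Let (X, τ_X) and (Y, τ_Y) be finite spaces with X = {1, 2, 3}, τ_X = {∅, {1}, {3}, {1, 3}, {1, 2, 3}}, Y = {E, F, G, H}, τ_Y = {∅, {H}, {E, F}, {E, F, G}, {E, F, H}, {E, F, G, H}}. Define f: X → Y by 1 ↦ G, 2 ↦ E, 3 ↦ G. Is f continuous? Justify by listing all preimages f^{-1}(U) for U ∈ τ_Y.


f is NOT continuous.

Compute f^{-1}(U) for each U ∈ τ_Y:
  U = ∅: f^{-1}(U) = ∅ ∈ τ_X ✓.
  U = {H}: f^{-1}(U) = ∅ ∈ τ_X ✓.
  U = {E, F}: f^{-1}(U) = {2} ∉ τ_X ✗.
  U = {E, F, G}: f^{-1}(U) = {1, 2, 3} ∈ τ_X ✓.
  U = {E, F, H}: f^{-1}(U) = {2} ∉ τ_X ✗.
  U = {E, F, G, H}: f^{-1}(U) = {1, 2, 3} ∈ τ_X ✓.
Found U = {E, F} with f^{-1}(U) = {2} not in τ_X. Therefore f is NOT continuous.


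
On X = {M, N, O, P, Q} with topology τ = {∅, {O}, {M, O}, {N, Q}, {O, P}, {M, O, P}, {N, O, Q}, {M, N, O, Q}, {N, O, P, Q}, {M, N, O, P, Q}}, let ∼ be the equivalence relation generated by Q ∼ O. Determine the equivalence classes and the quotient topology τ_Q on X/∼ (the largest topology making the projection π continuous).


X/∼ = {[M], [N], [O=Q], [P]}; |τ_Q| = 5.

Equivalence classes: [M], [N], [O=Q], [P].
Quotient map π: X → X/∼ sends M ↦ [M], N ↦ [N], O ↦ [O=Q], P ↦ [P], Q ↦ [O=Q].
For each subset V ⊆ X/∼, compute π^{-1}(V) ⊆ X and check whether π^{-1}(V) ∈ τ. V is open in τ_Q iff π^{-1}(V) ∈ τ.
  V = {}: π^{-1}(V) = ∅ ∈ τ ✓.
  V = {[M]}: π^{-1}(V) = {M} ∉ τ ✗.
  V = {[N]}: π^{-1}(V) = {N} ∉ τ ✗.
  V = {[M], [N]}: π^{-1}(V) = {M, N} ∉ τ ✗.
  V = {[O=Q]}: π^{-1}(V) = {O, Q} ∉ τ ✗.
  V = {[M], [O=Q]}: π^{-1}(V) = {M, O, Q} ∉ τ ✗.
  V = {[N], [O=Q]}: π^{-1}(V) = {N, O, Q} ∈ τ ✓.
  V = {[M], [N], [O=Q]}: π^{-1}(V) = {M, N, O, Q} ∈ τ ✓.
  V = {[P]}: π^{-1}(V) = {P} ∉ τ ✗.
  V = {[M], [P]}: π^{-1}(V) = {M, P} ∉ τ ✗.
  V = {[N], [P]}: π^{-1}(V) = {N, P} ∉ τ ✗.
  V = {[M], [N], [P]}: π^{-1}(V) = {M, N, P} ∉ τ ✗.
  V = {[O=Q], [P]}: π^{-1}(V) = {O, P, Q} ∉ τ ✗.
  V = {[M], [O=Q], [P]}: π^{-1}(V) = {M, O, P, Q} ∉ τ ✗.
  V = {[N], [O=Q], [P]}: π^{-1}(V) = {N, O, P, Q} ∈ τ ✓.
  V = {[M], [N], [O=Q], [P]}: π^{-1}(V) = {M, N, O, P, Q} ∈ τ ✓.
Open sets in the quotient: τ_Q = {{}, {[N], [O=Q]}, {[M], [N], [O=Q]}, {[N], [O=Q], [P]}, {[M], [N], [O=Q], [P]}} (5 elements).


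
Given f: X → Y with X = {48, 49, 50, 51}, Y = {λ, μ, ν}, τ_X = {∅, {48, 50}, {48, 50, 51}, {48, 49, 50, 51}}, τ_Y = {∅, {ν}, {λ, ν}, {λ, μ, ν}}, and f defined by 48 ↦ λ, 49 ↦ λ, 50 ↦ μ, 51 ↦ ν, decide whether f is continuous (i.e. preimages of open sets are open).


f is NOT continuous.

Compute f^{-1}(U) for each U ∈ τ_Y:
  U = ∅: f^{-1}(U) = ∅ ∈ τ_X ✓.
  U = {ν}: f^{-1}(U) = {51} ∉ τ_X ✗.
  U = {λ, ν}: f^{-1}(U) = {48, 49, 51} ∉ τ_X ✗.
  U = {λ, μ, ν}: f^{-1}(U) = {48, 49, 50, 51} ∈ τ_X ✓.
Found U = {ν} with f^{-1}(U) = {51} not in τ_X. Therefore f is NOT continuous.


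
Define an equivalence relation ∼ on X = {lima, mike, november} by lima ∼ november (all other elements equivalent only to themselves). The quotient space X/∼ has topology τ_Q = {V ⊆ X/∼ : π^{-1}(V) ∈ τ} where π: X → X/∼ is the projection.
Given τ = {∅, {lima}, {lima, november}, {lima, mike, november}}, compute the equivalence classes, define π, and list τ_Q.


X/∼ = {[lima=november], [mike]}; |τ_Q| = 3.

Equivalence classes: [lima=november], [mike].
Quotient map π: X → X/∼ sends lima ↦ [lima=november], mike ↦ [mike], november ↦ [lima=november].
For each subset V ⊆ X/∼, compute π^{-1}(V) ⊆ X and check whether π^{-1}(V) ∈ τ. V is open in τ_Q iff π^{-1}(V) ∈ τ.
  V = {}: π^{-1}(V) = ∅ ∈ τ ✓.
  V = {[lima=november]}: π^{-1}(V) = {lima, november} ∈ τ ✓.
  V = {[mike]}: π^{-1}(V) = {mike} ∉ τ ✗.
  V = {[lima=november], [mike]}: π^{-1}(V) = {lima, mike, november} ∈ τ ✓.
Open sets in the quotient: τ_Q = {{}, {[lima=november]}, {[lima=november], [mike]}} (3 elements).


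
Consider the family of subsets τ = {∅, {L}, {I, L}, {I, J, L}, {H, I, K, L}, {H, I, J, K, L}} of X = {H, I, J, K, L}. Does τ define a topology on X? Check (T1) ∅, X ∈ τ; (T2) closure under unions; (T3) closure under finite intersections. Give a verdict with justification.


τ IS a topology on X.

Axiom (T1): ∅ ∈ τ? Yes; X ∈ τ? Yes.
Axiom (T2/T3): check pairwise unions and intersections of members of τ.
All pairwise intersections and unions checked — each lies in τ. Therefore τ satisfies (T1), (T2), (T3): it IS a topology on X.


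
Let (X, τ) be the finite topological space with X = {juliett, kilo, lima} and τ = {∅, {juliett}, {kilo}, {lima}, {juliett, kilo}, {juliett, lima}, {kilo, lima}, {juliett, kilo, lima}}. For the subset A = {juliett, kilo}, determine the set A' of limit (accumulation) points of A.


A' = ∅

For each x ∈ X, list the open sets U ∈ τ with x ∈ U, then check whether U ∩ (A ∖ {x}) ≠ ∅ for every such U.
  x = juliett: open {juliett} ∋ x has {juliett} ∩ (A ∖ {juliett}) = ∅, so x is NOT a limit point.
  x = kilo: open {kilo} ∋ x has {kilo} ∩ (A ∖ {kilo}) = ∅, so x is NOT a limit point.
  x = lima: open {lima} ∋ x has {lima} ∩ (A ∖ {lima}) = ∅, so x is NOT a limit point.
Collecting: A' = ∅.


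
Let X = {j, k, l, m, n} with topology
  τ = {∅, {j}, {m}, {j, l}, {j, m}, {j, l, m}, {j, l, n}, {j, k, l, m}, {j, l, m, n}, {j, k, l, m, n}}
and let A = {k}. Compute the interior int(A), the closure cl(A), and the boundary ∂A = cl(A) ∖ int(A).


int(A) = ∅, cl(A) = {k}, ∂A = {k}.

Closed sets in (X, τ) are complements of opens:
  closed(X, τ) = {∅, {k}, {n}, {k, m}, {k, n}, {k, l, n}, {k, m, n}, {j, k, l, n}, {k, l, m, n}, {j, k, l, m, n}}.
int(A) = ⋃ {U ∈ τ : U ⊆ A}. Opens contained in A: ∅.
Taking the union of these: int(A) = ∅.
cl(A) = ⋂ {C closed : A ⊆ C}. Closed sets containing A: {k}, {k, m}, {k, n}, {k, l, n}, {k, m, n}, {j, k, l, n}, {k, l, m, n}, {j, k, l, m, n}.
Intersecting these: cl(A) = {k}.
∂A = cl(A) ∖ int(A) = {k} ∖ ∅ = {k}.
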